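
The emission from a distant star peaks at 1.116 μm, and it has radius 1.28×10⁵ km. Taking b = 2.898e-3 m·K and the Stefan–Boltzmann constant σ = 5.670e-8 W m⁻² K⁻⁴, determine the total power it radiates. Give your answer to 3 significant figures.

P ≈ 5.31×10²³ W

Wien's law: T = b/λ_max = 2.898×10⁻³/1.116×10⁻⁶ = 2596.77 K.
Surface area A = 4πR² = 4π(1.28×10⁸ m)² = 2.05887×10¹⁷ m².
Then P = σAT⁴ = 5.670×10⁻⁸×2.05887×10¹⁷×(2596.77)⁴ = 5.31×10²³ W.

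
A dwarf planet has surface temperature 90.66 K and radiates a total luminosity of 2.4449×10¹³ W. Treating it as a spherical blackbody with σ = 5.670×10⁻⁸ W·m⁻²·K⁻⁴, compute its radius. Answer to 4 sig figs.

L = 4πR²σT⁴ ⇒ R = √(L/(4πσT⁴)).
σT⁴ = 3.83042 W/m², so R = √(2.4449×10¹³/(4π×3.83042)) = 7.127×10⁵ m.

R ≈ 7.127×10⁵ m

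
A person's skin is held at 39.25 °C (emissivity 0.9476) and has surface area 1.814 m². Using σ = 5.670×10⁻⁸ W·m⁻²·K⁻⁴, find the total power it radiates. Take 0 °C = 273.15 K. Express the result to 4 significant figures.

T = 39.25 °C + 273.15 = 312.40 K.
Area A = 1.814 m².
P = εσAT⁴ = 0.9476 × 5.670×10⁻⁸ × 1.814 × (312.40)⁴ = 928.3 W.

P ≈ 928.3 W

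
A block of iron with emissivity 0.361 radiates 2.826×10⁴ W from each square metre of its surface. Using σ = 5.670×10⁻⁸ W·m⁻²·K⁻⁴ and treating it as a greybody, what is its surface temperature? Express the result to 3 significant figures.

I = εσT⁴, so T = (I/εσ)^(1/4) = (2.826×10⁴/(0.361×5.670×10⁻⁸))^(1/4) = 1.08×10³ K.

T ≈ 1.08×10³ K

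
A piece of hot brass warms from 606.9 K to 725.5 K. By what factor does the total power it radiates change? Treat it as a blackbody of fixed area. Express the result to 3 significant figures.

P₂/P₁ ≈ 2.04

P ∝ T⁴, so P₂/P₁ = (T₂/T₁)⁴ = (725.5/606.9)⁴ = (1.19542)⁴ = 2.04.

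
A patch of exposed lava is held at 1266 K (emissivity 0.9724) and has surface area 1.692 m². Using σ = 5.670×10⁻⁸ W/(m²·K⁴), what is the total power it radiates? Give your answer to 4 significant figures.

Area A = 1.692 m².
P = εσAT⁴ = 0.9724 × 5.670×10⁻⁸ × 1.692 × (1266)⁴ = 2.396×10⁵ W.

P ≈ 2.396×10⁵ W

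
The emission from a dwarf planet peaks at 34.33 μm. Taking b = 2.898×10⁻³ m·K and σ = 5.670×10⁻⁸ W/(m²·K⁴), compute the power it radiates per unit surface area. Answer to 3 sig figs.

I ≈ 2.88 W/m²

Wien's law: T = b/λ_max = 2.898×10⁻³/3.433×10⁻⁵ = 84.4160 K.
Then I = σT⁴ = 5.670×10⁻⁸×(84.4160)⁴ = 2.88 W/m².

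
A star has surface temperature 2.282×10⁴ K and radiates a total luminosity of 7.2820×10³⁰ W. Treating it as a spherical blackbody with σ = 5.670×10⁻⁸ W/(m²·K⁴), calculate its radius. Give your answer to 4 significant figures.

L = 4πR²σT⁴ ⇒ R = √(L/(4πσT⁴)).
σT⁴ = 1.53761×10¹⁰ W/m², so R = √(7.2820×10³⁰/(4π×1.53761×10¹⁰)) = 6.139×10⁹ m.

R ≈ 6.139×10⁹ m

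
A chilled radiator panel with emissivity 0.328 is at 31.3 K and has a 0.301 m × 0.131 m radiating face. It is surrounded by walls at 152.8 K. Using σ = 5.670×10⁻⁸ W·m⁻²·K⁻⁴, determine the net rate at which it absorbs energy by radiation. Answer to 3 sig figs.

Net gain ≈ 0.399 W

Area A = 0.301 × 0.131 = 0.039431 m².
Net radiated power P_net = εσA(T⁴ − T₀⁴) = 0.328×5.670×10⁻⁸×0.039431×(31.3⁴ − 152.8⁴).
T⁴ − T₀⁴ = 9.59792×10⁵ − 5.45122×10⁸ = -5.44162×10⁸ K⁴, so P_net = -0.399 W — negative, meaning a net gain of 0.399 W.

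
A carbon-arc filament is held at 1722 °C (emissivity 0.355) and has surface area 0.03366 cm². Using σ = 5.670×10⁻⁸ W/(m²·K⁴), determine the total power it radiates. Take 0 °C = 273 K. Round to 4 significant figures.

P ≈ 1.073 W

T = 1722 °C + 273 = 1995 K.
Area A = 0.03366 cm² = 3.366×10⁻⁶ m².
P = εσAT⁴ = 0.355 × 5.670×10⁻⁸ × 3.366×10⁻⁶ × (1995)⁴ = 1.073 W.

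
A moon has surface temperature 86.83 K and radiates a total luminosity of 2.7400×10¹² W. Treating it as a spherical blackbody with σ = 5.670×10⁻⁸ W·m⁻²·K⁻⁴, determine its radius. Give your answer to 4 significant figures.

R ≈ 2.601×10⁵ m

L = 4πR²σT⁴ ⇒ R = √(L/(4πσT⁴)).
σT⁴ = 3.22301 W/m², so R = √(2.7400×10¹²/(4π×3.22301)) = 2.601×10⁵ m.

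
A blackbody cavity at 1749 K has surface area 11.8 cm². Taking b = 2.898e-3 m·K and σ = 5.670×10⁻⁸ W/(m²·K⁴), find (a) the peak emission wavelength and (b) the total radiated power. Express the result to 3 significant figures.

(a) λ_max = b/T = 2.898×10⁻³/1749 = 1.657×10⁻⁶ m = 1.66×10³ nm.
Area A = 11.8 cm² = 1.18×10⁻³ m².
(b) P = σAT⁴ = 5.670×10⁻⁸×1.18×10⁻³×(1749)⁴ = 626 W.

λ_max ≈ 1.66×10³ nm; P ≈ 626 W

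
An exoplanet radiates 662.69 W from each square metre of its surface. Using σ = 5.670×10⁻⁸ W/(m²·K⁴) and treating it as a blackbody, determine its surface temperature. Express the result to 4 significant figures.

T ≈ 328.8 K

I = σT⁴, so T = (I/σ)^(1/4) = (662.69/(5.670×10⁻⁸))^(1/4) = 328.8 K.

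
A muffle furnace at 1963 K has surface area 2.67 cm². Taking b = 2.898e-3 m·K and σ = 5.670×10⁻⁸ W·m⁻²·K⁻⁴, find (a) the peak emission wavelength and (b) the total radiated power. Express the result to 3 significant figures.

(a) λ_max = b/T = 2.898×10⁻³/1963 = 1.476×10⁻⁶ m = 1.48×10³ nm.
Area A = 2.67 cm² = 2.67×10⁻⁴ m².
(b) P = σAT⁴ = 5.670×10⁻⁸×2.67×10⁻⁴×(1963)⁴ = 225 W.

λ_max ≈ 1.48×10³ nm; P ≈ 225 W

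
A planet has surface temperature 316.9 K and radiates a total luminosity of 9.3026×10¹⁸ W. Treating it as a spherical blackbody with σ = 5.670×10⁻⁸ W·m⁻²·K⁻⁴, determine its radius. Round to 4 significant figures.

R ≈ 3.598×10⁷ m

L = 4πR²σT⁴ ⇒ R = √(L/(4πσT⁴)).
σT⁴ = 571.837 W/m², so R = √(9.3026×10¹⁸/(4π×571.837)) = 3.598×10⁷ m.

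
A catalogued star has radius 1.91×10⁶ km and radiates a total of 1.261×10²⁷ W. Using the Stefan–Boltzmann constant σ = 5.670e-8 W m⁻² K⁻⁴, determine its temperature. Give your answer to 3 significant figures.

T ≈ 4.69×10³ K

Surface area A = 4πR² = 4π(1.91×10⁹ m)² = 4.58434×10¹⁹ m².
P = σAT⁴ ⇒ T = (P/(σA))^(1/4) = (1.261×10²⁷/(5.670×10⁻⁸×4.58434×10¹⁹))^(1/4) = 4.69×10³ K.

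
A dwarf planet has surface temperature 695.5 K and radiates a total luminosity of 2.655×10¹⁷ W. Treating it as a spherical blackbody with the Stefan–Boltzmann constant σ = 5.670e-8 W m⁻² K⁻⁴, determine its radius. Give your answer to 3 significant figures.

R ≈ 1.26×10⁶ m

L = 4πR²σT⁴ ⇒ R = √(L/(4πσT⁴)).
σT⁴ = 13267.0 W/m², so R = √(2.655×10¹⁷/(4π×13267.0)) = 1.26×10⁶ m.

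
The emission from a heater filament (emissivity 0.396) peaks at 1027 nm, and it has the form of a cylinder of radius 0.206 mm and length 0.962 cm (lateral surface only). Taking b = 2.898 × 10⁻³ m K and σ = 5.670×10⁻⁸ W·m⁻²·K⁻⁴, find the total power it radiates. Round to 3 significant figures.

P ≈ 17.7 W

Wien's law: T = b/λ_max = 2.898×10⁻³/1.027×10⁻⁶ = 2821.81 K.
Lateral area A = 2πrL = 2π×2.06×10⁻⁴×9.62×10⁻³ = 1.24515×10⁻⁵ m².
Then P = εσAT⁴ = 0.396×5.670×10⁻⁸×1.24515×10⁻⁵×(2821.81)⁴ = 17.7 W.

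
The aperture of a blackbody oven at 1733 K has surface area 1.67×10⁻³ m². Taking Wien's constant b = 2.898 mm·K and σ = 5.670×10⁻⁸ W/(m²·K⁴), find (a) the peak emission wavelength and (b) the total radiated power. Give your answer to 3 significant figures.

(a) λ_max = b/T = 2.898×10⁻³/1733 = 1.672×10⁻⁶ m = 1.67×10³ nm.
Area A = 1.67×10⁻³ m².
(b) P = σAT⁴ = 5.670×10⁻⁸×1.67×10⁻³×(1733)⁴ = 854 W.

λ_max ≈ 1.67×10³ nm; P ≈ 854 W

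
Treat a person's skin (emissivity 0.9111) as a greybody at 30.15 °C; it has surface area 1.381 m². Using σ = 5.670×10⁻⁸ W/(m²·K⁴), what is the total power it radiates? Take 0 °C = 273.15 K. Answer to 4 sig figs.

P ≈ 603.7 W

T = 30.15 °C + 273.15 = 303.30 K.
Area A = 1.381 m².
P = εσAT⁴ = 0.9111 × 5.670×10⁻⁸ × 1.381 × (303.30)⁴ = 603.7 W.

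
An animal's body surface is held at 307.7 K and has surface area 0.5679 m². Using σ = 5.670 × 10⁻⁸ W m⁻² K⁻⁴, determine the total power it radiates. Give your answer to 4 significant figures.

Area A = 0.5679 m².
P = σAT⁴ = 5.670×10⁻⁸ × 0.5679 × (307.7)⁴ = 288.6 W.

P ≈ 288.6 W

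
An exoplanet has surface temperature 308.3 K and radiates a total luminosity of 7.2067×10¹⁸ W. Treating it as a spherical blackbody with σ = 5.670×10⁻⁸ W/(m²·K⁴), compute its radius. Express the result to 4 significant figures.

L = 4πR²σT⁴ ⇒ R = √(L/(4πσT⁴)).
σT⁴ = 512.244 W/m², so R = √(7.2067×10¹⁸/(4π×512.244)) = 3.346×10⁷ m.

R ≈ 3.346×10⁷ m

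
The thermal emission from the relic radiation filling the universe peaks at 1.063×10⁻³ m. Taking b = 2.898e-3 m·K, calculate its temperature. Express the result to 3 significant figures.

T ≈ 2.73 K

Wien's law gives T = b/λ_max = (2.898×10⁻³ m·K)/(1.063×10⁻³ m) = 2.73 K.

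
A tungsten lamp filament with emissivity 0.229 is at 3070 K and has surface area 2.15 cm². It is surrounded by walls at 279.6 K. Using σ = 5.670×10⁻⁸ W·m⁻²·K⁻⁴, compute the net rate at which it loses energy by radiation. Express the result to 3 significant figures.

Area A = 2.15 cm² = 2.15×10⁻⁴ m².
Net radiated power P_net = εσA(T⁴ − T₀⁴) = 0.229×5.670×10⁻⁸×2.15×10⁻⁴×(3070⁴ − 279.6⁴).
T⁴ − T₀⁴ = 8.88287×10¹³ − 6.11151×10⁹ = 8.88226×10¹³ K⁴, so P_net = 248 W.

Net loss ≈ 248 W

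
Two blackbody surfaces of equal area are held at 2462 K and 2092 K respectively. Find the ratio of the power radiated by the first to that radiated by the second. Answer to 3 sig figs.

P₁/P₂ ≈ 1.92

With equal areas, P₁/P₂ = (T₁/T₂)⁴ = (2462/2092)⁴ = 1.92.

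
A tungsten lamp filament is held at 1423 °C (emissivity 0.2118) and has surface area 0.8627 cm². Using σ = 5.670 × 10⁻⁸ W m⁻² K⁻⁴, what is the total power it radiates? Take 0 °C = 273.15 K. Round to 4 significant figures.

T = 1423 °C + 273.15 = 1696.15 K.
Area A = 0.8627 cm² = 8.627×10⁻⁵ m².
P = εσAT⁴ = 0.2118 × 5.670×10⁻⁸ × 8.627×10⁻⁵ × (1696.15)⁴ = 8.575 W.

P ≈ 8.575 W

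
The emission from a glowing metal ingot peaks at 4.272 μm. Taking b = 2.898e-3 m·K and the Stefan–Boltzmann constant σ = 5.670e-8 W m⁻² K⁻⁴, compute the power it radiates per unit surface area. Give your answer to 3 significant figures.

Wien's law: T = b/λ_max = 2.898×10⁻³/4.272×10⁻⁶ = 678.371 K.
Then I = σT⁴ = 5.670×10⁻⁸×(678.371)⁴ = 1.20×10⁴ W/m².

I ≈ 1.20×10⁴ W/m²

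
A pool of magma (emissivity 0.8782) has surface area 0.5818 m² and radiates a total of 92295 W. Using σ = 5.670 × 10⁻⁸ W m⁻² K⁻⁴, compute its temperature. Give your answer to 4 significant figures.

Area A = 0.5818 m².
P = εσAT⁴ ⇒ T = (P/(εσA))^(1/4) = (92295/(0.8782×5.670×10⁻⁸×0.5818))^(1/4) = 1336 K.

T ≈ 1336 K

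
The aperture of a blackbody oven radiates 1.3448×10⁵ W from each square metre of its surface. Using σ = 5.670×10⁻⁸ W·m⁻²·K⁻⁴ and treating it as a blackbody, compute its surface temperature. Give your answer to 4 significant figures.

T ≈ 1241 K

I = σT⁴, so T = (I/σ)^(1/4) = (1.3448×10⁵/(5.670×10⁻⁸))^(1/4) = 1241 K.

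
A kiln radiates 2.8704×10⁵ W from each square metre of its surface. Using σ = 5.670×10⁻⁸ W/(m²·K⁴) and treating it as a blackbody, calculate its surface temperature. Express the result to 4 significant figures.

T ≈ 1500 K

I = σT⁴, so T = (I/σ)^(1/4) = (2.8704×10⁵/(5.670×10⁻⁸))^(1/4) = 1500 K.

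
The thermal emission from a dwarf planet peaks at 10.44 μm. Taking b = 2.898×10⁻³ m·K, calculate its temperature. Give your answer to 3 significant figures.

T ≈ 278 K

Wien's law gives T = b/λ_max = (2.898×10⁻³ m·K)/(1.044×10⁻⁵ m) = 278 K.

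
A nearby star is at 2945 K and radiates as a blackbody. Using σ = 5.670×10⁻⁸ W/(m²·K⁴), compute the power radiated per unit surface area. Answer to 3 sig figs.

Stefan–Boltzmann: I = σT⁴ = 5.670×10⁻⁸ × (2945)⁴ = 4.27×10⁶ W/m².

I ≈ 4.27×10⁶ W/m²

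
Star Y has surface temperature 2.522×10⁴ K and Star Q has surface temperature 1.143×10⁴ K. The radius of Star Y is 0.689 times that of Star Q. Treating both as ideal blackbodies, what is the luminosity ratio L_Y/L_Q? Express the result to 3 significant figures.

L ∝ R²T⁴, so L_Y/L_Q = (R_Y/R_Q)²(T_Y/T_Q)⁴ = (0.689)² × (2.522×10⁴/1.143×10⁴)⁴ = 0.474721 × 23.7026 = 11.3.

L_Y/L_Q ≈ 11.3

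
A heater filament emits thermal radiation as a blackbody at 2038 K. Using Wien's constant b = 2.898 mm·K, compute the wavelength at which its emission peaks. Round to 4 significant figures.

λ_max ≈ 1422 nm

Wien's displacement law: λ_max = b/T = (2.898×10⁻³ m·K)/(2038 K) = 1.4220×10⁻⁶ m.
That is 1422 nm, in the infrared range.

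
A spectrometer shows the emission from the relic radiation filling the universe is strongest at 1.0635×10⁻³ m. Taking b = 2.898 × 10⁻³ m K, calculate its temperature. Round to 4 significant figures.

Wien's law gives T = b/λ_max = (2.898×10⁻³ m·K)/(1.0635×10⁻³ m) = 2.725 K.

T ≈ 2.725 K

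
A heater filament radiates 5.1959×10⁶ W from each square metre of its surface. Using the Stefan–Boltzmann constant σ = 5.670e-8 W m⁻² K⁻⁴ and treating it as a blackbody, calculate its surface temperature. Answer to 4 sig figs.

T ≈ 3094 K

I = σT⁴, so T = (I/σ)^(1/4) = (5.1959×10⁶/(5.670×10⁻⁸))^(1/4) = 3094 K.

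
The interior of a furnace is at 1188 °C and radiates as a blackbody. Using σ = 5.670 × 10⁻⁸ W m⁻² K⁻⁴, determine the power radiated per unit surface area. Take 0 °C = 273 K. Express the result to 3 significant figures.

T = 1188 °C + 273 = 1461 K.
Stefan–Boltzmann: I = σT⁴ = 5.670×10⁻⁸ × (1461)⁴ = 2.58×10⁵ W/m².

I ≈ 2.58×10⁵ W/m²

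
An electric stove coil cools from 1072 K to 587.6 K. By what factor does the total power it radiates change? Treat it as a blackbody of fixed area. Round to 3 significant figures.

P₂/P₁ ≈ 0.0903

P ∝ T⁴, so P₂/P₁ = (T₂/T₁)⁴ = (587.6/1072)⁴ = (0.548134)⁴ = 0.0903.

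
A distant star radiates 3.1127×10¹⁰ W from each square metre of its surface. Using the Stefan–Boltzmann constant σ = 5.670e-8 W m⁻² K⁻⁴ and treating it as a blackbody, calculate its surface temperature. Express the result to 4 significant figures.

I = σT⁴, so T = (I/σ)^(1/4) = (3.1127×10¹⁰/(5.670×10⁻⁸))^(1/4) = 2.722×10⁴ K.

T ≈ 2.722×10⁴ K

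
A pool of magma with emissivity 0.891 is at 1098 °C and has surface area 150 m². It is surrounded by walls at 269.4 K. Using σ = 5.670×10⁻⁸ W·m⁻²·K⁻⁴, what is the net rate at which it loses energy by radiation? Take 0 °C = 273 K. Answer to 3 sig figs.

Net loss ≈ 2.67×10⁷ W

T = 1098 °C + 273 = 1371 K.
Area A = 150 m².
Net radiated power P_net = εσA(T⁴ − T₀⁴) = 0.891×5.670×10⁻⁸×150×(1371⁴ − 269.4⁴).
T⁴ − T₀⁴ = 3.53305×10¹² − 5.26733×10⁹ = 3.52778×10¹² K⁴, so P_net = 2.67×10⁷ W.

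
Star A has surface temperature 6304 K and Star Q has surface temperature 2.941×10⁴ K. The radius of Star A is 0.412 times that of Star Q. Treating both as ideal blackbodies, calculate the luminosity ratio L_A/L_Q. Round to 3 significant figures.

L_A/L_Q ≈ 3.58×10⁻⁴

L ∝ R²T⁴, so L_A/L_Q = (R_A/R_Q)²(T_A/T_Q)⁴ = (0.412)² × (6304/2.941×10⁴)⁴ = 0.169744 × 2.11098×10⁻³ = 3.58×10⁻⁴.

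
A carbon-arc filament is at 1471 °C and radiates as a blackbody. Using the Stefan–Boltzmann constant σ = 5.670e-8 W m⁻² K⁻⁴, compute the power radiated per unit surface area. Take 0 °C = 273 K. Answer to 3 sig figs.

I ≈ 5.25×10⁵ W/m²

T = 1471 °C + 273 = 1744 K.
Stefan–Boltzmann: I = σT⁴ = 5.670×10⁻⁸ × (1744)⁴ = 5.25×10⁵ W/m².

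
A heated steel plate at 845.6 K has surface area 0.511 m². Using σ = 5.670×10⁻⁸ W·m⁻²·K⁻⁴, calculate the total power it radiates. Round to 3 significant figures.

P ≈ 1.48×10⁴ W

Area A = 0.511 m².
P = σAT⁴ = 5.670×10⁻⁸ × 0.511 × (845.6)⁴ = 1.48×10⁴ W.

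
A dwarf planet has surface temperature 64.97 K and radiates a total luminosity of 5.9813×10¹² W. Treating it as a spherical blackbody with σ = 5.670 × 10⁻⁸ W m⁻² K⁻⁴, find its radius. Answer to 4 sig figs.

R ≈ 6.864×10⁵ m

L = 4πR²σT⁴ ⇒ R = √(L/(4πσT⁴)).
σT⁴ = 1.01026 W/m², so R = √(5.9813×10¹²/(4π×1.01026)) = 6.864×10⁵ m.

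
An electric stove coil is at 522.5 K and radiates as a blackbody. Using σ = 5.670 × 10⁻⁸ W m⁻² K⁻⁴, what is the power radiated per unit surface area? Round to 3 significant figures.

Stefan–Boltzmann: I = σT⁴ = 5.670×10⁻⁸ × (522.5)⁴ = 4.23×10³ W/m².

I ≈ 4.23×10³ W/m²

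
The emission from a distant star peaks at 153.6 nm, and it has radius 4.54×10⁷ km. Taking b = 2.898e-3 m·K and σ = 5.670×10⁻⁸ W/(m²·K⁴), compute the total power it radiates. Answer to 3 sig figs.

Wien's law: T = b/λ_max = 2.898×10⁻³/1.536×10⁻⁷ = 18867.2 K.
Surface area A = 4πR² = 4π(4.54×10¹⁰ m)² = 2.59013×10²² m².
Then P = σAT⁴ = 5.670×10⁻⁸×2.59013×10²²×(18867.2)⁴ = 1.86×10³² W.

P ≈ 1.86×10³² W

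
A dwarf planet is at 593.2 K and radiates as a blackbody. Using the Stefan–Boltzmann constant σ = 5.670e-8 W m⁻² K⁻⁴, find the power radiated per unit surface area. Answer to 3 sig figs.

Stefan–Boltzmann: I = σT⁴ = 5.670×10⁻⁸ × (593.2)⁴ = 7.02×10³ W/m².

I ≈ 7.02×10³ W/m²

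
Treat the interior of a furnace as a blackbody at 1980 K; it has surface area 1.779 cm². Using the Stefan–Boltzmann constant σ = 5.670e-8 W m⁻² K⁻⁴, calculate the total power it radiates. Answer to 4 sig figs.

Area A = 1.779 cm² = 1.779×10⁻⁴ m².
P = σAT⁴ = 5.670×10⁻⁸ × 1.779×10⁻⁴ × (1980)⁴ = 155.0 W.

P ≈ 155.0 W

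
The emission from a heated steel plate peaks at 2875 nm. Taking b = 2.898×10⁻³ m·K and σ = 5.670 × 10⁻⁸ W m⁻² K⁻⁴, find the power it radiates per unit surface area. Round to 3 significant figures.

Wien's law: T = b/λ_max = 2.898×10⁻³/2.875×10⁻⁶ = 1008.00 K.
Then I = σT⁴ = 5.670×10⁻⁸×(1008.00)⁴ = 5.85×10⁴ W/m².

I ≈ 5.85×10⁴ W/m²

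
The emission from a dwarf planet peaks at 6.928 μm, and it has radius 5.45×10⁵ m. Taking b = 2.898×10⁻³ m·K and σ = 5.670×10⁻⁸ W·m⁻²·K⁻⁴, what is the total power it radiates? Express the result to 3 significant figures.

Wien's law: T = b/λ_max = 2.898×10⁻³/6.928×10⁻⁶ = 418.303 K.
Surface area A = 4πR² = 4π(5.45×10⁵ m)² = 3.73253×10¹² m².
Then P = σAT⁴ = 5.670×10⁻⁸×3.73253×10¹²×(418.303)⁴ = 6.48×10¹⁵ W.

P ≈ 6.48×10¹⁵ W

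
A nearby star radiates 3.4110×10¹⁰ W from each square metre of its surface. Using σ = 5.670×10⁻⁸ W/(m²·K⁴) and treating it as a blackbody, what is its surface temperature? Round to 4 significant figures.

I = σT⁴, so T = (I/σ)^(1/4) = (3.4110×10¹⁰/(5.670×10⁻⁸))^(1/4) = 2.785×10⁴ K.

T ≈ 2.785×10⁴ K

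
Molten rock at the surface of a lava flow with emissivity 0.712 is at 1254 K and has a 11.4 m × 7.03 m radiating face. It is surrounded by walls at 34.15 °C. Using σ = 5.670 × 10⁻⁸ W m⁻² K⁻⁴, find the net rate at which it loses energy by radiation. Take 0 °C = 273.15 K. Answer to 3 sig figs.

Surroundings: T = 34.15 °C + 273.15 = 307.30 K.
Area A = 11.4 × 7.03 = 80.142 m².
Net radiated power P_net = εσA(T⁴ − T₀⁴) = 0.712×5.670×10⁻⁸×80.142×(1254⁴ − 307.30⁴).
T⁴ − T₀⁴ = 2.47281×10¹² − 8.91765×10⁹ = 2.46389×10¹² K⁴, so P_net = 7.97×10⁶ W.

Net loss ≈ 7.97×10⁶ W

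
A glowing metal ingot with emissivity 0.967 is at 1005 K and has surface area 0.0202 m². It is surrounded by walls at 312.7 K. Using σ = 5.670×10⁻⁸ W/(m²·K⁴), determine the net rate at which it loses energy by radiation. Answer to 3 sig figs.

Net loss ≈ 1.12×10³ W

Area A = 0.0202 m².
Net radiated power P_net = εσA(T⁴ − T₀⁴) = 0.967×5.670×10⁻⁸×0.0202×(1005⁴ − 312.7⁴).
T⁴ − T₀⁴ = 1.02015×10¹² − 9.56118×10⁹ = 1.01059×10¹² K⁴, so P_net = 1.12×10³ W.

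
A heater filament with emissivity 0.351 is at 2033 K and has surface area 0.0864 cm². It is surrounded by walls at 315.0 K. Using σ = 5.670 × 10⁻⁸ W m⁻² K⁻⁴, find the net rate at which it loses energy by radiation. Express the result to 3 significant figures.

Area A = 0.0864 cm² = 8.64×10⁻⁶ m².
Net radiated power P_net = εσA(T⁴ − T₀⁴) = 0.351×5.670×10⁻⁸×8.64×10⁻⁶×(2033⁴ − 315.0⁴).
T⁴ − T₀⁴ = 1.70824×10¹³ − 9.84560×10⁹ = 1.70726×10¹³ K⁴, so P_net = 2.94 W.

Net loss ≈ 2.94 W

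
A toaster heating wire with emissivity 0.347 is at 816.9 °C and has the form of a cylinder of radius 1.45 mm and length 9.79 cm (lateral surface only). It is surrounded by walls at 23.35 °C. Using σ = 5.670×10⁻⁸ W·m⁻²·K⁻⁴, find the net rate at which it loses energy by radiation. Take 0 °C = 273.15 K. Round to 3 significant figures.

T = 816.9 °C + 273.15 = 1090.05 K.
Surroundings: T = 23.35 °C + 273.15 = 296.50 K.
Lateral area A = 2πrL = 2π×1.45×10⁻³×0.0979 = 8.91930×10⁻⁴ m².
Net radiated power P_net = εσA(T⁴ − T₀⁴) = 0.347×5.670×10⁻⁸×8.91930×10⁻⁴×(1090.05⁴ − 296.50⁴).
T⁴ − T₀⁴ = 1.41184×10¹² − 7.72856×10⁹ = 1.40411×10¹² K⁴, so P_net = 24.6 W.

Net loss ≈ 24.6 W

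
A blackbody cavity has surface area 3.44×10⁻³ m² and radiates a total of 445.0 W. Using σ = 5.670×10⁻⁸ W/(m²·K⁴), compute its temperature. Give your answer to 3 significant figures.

Area A = 3.44×10⁻³ m².
P = σAT⁴ ⇒ T = (P/(σA))^(1/4) = (445.0/(5.670×10⁻⁸×3.44×10⁻³))^(1/4) = 1.23×10³ K.

T ≈ 1.23×10³ K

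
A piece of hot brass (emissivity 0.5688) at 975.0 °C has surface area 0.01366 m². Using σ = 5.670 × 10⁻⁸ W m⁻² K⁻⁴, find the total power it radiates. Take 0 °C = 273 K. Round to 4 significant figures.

P ≈ 1069 W

T = 975.0 °C + 273 = 1248.0 K.
Area A = 0.01366 m².
P = εσAT⁴ = 0.5688 × 5.670×10⁻⁸ × 0.01366 × (1248.0)⁴ = 1069 W.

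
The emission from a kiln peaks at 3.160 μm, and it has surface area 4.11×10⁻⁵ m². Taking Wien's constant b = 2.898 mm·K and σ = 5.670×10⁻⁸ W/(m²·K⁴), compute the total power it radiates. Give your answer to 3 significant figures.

Wien's law: T = b/λ_max = 2.898×10⁻³/3.160×10⁻⁶ = 917.089 K.
Area A = 4.11×10⁻⁵ m².
Then P = σAT⁴ = 5.670×10⁻⁸×4.11×10⁻⁵×(917.089)⁴ = 1.65 W.

P ≈ 1.65 W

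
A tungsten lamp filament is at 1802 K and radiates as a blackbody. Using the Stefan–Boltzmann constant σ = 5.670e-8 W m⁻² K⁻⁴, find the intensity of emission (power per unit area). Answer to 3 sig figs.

Stefan–Boltzmann: I = σT⁴ = 5.670×10⁻⁸ × (1802)⁴ = 5.98×10⁵ W/m².

I ≈ 5.98×10⁵ W/m²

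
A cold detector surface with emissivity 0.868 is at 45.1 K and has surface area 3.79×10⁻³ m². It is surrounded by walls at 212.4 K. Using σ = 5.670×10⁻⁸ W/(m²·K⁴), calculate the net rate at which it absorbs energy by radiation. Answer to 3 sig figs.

Net gain ≈ 0.379 W

Area A = 3.79×10⁻³ m².
Net radiated power P_net = εσA(T⁴ − T₀⁴) = 0.868×5.670×10⁻⁸×3.79×10⁻³×(45.1⁴ − 212.4⁴).
T⁴ − T₀⁴ = 4.13720×10⁶ − 2.03525×10⁹ = -2.03111×10⁹ K⁴, so P_net = -0.379 W — negative, meaning a net gain of 0.379 W.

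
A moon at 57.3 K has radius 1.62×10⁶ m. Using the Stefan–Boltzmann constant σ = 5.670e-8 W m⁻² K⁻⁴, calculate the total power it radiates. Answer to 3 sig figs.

Surface area A = 4πR² = 4π(1.62×10⁶ m)² = 3.29792×10¹³ m².
P = σAT⁴ = 5.670×10⁻⁸ × 3.29792×10¹³ × (57.3)⁴ = 2.02×10¹³ W.

P ≈ 2.02×10¹³ W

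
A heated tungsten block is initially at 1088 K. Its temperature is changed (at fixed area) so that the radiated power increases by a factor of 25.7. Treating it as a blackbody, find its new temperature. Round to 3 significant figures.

T₂ ≈ 2.45×10³ K

P ∝ T⁴, so T₂/T₁ = (P₂/P₁)^(1/4) = (25.7)^(1/4) = 2.25156.
T₂ = 1088 × 2.25156 = 2.45×10³ K.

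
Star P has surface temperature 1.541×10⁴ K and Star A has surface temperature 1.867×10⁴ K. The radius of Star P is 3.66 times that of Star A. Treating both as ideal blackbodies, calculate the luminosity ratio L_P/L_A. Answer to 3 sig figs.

L ∝ R²T⁴, so L_P/L_A = (R_P/R_A)²(T_P/T_A)⁴ = (3.66)² × (1.541×10⁴/1.867×10⁴)⁴ = 13.3956 × 0.464123 = 6.22.

L_P/L_A ≈ 6.22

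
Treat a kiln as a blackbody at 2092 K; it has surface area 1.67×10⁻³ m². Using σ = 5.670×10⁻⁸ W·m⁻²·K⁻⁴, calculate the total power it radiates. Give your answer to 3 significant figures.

P ≈ 1.81×10³ W

Area A = 1.67×10⁻³ m².
P = σAT⁴ = 5.670×10⁻⁸ × 1.67×10⁻³ × (2092)⁴ = 1.81×10³ W.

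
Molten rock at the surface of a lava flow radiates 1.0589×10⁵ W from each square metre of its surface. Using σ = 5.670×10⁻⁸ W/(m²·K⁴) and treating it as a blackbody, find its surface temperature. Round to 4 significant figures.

T ≈ 1169 K

I = σT⁴, so T = (I/σ)^(1/4) = (1.0589×10⁵/(5.670×10⁻⁸))^(1/4) = 1169 K.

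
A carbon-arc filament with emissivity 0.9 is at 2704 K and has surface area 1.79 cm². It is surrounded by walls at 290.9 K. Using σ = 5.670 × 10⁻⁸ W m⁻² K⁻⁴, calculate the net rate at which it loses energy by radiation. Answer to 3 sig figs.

Net loss ≈ 488 W

Area A = 1.79 cm² = 1.79×10⁻⁴ m².
Net radiated power P_net = εσA(T⁴ − T₀⁴) = 0.9×5.670×10⁻⁸×1.79×10⁻⁴×(2704⁴ − 290.9⁴).
T⁴ − T₀⁴ = 5.34597×10¹³ − 7.16102×10⁹ = 5.34525×10¹³ K⁴, so P_net = 488 W.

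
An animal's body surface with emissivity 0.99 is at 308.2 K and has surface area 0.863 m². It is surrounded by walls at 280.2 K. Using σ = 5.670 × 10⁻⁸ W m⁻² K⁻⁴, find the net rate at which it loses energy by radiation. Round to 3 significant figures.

Area A = 0.863 m².
Net radiated power P_net = εσA(T⁴ − T₀⁴) = 0.99×5.670×10⁻⁸×0.863×(308.2⁴ − 280.2⁴).
T⁴ − T₀⁴ = 9.02258×10⁹ − 6.16414×10⁹ = 2.85844×10⁹ K⁴, so P_net = 138 W.

Net loss ≈ 138 W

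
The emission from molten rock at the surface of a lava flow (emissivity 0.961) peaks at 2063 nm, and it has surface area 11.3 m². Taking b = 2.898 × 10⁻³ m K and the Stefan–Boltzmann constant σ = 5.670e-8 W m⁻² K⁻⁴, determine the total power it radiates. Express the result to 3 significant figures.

Wien's law: T = b/λ_max = 2.898×10⁻³/2.063×10⁻⁶ = 1404.75 K.
Area A = 11.3 m².
Then P = εσAT⁴ = 0.961×5.670×10⁻⁸×11.3×(1404.75)⁴ = 2.40×10⁶ W.

P ≈ 2.40×10⁶ W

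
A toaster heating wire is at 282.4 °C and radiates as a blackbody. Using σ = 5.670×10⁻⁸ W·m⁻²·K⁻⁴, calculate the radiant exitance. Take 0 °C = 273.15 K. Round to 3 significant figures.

I ≈ 5.40×10³ W/m²

T = 282.4 °C + 273.15 = 555.55 K.
Stefan–Boltzmann: I = σT⁴ = 5.670×10⁻⁸ × (555.55)⁴ = 5.40×10³ W/m².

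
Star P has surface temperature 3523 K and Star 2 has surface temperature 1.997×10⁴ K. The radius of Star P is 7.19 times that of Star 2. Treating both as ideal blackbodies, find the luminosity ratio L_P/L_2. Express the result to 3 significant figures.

L ∝ R²T⁴, so L_P/L_2 = (R_P/R_2)²(T_P/T_2)⁴ = (7.19)² × (3523/1.997×10⁴)⁴ = 51.6961 × 9.68586×10⁻⁴ = 0.0501.

L_P/L_2 ≈ 0.0501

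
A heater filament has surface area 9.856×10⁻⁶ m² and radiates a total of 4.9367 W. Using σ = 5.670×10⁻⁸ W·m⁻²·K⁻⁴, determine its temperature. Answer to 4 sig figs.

Area A = 9.856×10⁻⁶ m².
P = σAT⁴ ⇒ T = (P/(σA))^(1/4) = (4.9367/(5.670×10⁻⁸×9.856×10⁻⁶))^(1/4) = 1724 K.

T ≈ 1724 K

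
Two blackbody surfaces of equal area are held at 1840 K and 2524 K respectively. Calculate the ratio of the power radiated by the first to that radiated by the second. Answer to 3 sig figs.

With equal areas, P₁/P₂ = (T₁/T₂)⁴ = (1840/2524)⁴ = 0.282.

P₁/P₂ ≈ 0.282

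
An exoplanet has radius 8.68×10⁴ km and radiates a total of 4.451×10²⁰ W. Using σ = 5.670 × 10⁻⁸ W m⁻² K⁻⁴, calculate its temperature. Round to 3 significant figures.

T ≈ 537 K

Surface area A = 4πR² = 4π(8.68×10⁷ m)² = 9.46781×10¹⁶ m².
P = σAT⁴ ⇒ T = (P/(σA))^(1/4) = (4.451×10²⁰/(5.670×10⁻⁸×9.46781×10¹⁶))^(1/4) = 537 K.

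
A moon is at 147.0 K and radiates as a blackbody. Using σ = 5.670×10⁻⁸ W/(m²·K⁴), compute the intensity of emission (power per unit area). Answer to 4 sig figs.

Stefan–Boltzmann: I = σT⁴ = 5.670×10⁻⁸ × (147.0)⁴ = 26.48 W/m².

I ≈ 26.48 W/m²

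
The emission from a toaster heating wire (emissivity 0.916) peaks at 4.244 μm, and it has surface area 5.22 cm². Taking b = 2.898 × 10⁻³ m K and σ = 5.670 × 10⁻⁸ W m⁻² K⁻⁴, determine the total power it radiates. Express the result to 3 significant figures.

P ≈ 5.89 W

Wien's law: T = b/λ_max = 2.898×10⁻³/4.244×10⁻⁶ = 682.846 K.
Area A = 5.22 cm² = 5.22×10⁻⁴ m².
Then P = εσAT⁴ = 0.916×5.670×10⁻⁸×5.22×10⁻⁴×(682.846)⁴ = 5.89 W.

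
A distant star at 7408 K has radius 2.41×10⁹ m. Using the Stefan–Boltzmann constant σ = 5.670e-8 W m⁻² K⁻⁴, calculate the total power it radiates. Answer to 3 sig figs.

P ≈ 1.25×10²⁸ W

Surface area A = 4πR² = 4π(2.41×10⁹ m)² = 7.29867×10¹⁹ m².
P = σAT⁴ = 5.670×10⁻⁸ × 7.29867×10¹⁹ × (7408)⁴ = 1.25×10²⁸ W.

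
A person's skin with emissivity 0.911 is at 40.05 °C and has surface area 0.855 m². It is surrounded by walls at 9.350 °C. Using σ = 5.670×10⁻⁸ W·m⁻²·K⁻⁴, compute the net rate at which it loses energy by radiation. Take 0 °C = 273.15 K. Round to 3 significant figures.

Net loss ≈ 144 W

T = 40.05 °C + 273.15 = 313.20 K.
Surroundings: T = 9.350 °C + 273.15 = 282.500 K.
Area A = 0.855 m².
Net radiated power P_net = εσA(T⁴ − T₀⁴) = 0.911×5.670×10⁻⁸×0.855×(313.20⁴ − 282.500⁴).
T⁴ − T₀⁴ = 9.62248×10⁹ − 6.36904×10⁹ = 3.25344×10⁹ K⁴, so P_net = 144 W.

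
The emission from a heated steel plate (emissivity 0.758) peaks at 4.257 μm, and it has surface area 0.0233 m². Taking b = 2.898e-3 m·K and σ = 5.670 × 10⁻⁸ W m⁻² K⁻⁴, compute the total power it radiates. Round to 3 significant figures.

P ≈ 215 W

Wien's law: T = b/λ_max = 2.898×10⁻³/4.257×10⁻⁶ = 680.761 K.
Area A = 0.0233 m².
Then P = εσAT⁴ = 0.758×5.670×10⁻⁸×0.0233×(680.761)⁴ = 215 W.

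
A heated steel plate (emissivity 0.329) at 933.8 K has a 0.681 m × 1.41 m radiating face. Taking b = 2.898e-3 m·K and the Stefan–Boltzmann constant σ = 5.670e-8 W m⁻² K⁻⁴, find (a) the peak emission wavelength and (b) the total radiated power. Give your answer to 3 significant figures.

(a) λ_max = b/T = 2.898×10⁻³/933.8 = 3.103×10⁻⁶ m = 3.10 μm.
Area A = 0.681 × 1.41 = 0.96021 m².
(b) P = εσAT⁴ = 0.329×5.670×10⁻⁸×0.96021×(933.8)⁴ = 1.36×10⁴ W.

λ_max ≈ 3.10 μm; P ≈ 1.36×10⁴ W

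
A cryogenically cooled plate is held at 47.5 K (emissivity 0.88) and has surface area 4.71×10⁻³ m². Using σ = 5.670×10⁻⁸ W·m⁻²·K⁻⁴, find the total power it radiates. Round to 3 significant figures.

P ≈ 1.20×10⁻³ W

Area A = 4.71×10⁻³ m².
P = εσAT⁴ = 0.88 × 5.670×10⁻⁸ × 4.71×10⁻³ × (47.5)⁴ = 1.20×10⁻³ W.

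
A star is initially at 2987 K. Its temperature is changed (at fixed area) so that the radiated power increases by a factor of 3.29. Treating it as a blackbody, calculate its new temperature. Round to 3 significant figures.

P ∝ T⁴, so T₂/T₁ = (P₂/P₁)^(1/4) = (3.29)^(1/4) = 1.34679.
T₂ = 2987 × 1.34679 = 4.02×10³ K.

T₂ ≈ 4.02×10³ K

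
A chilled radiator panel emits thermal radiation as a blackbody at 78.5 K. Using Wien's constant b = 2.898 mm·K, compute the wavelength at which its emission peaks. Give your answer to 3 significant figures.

λ_max ≈ 36.9 μm

Wien's displacement law: λ_max = b/T = (2.898×10⁻³ m·K)/(78.5 K) = 3.692×10⁻⁵ m.
That is 36.9 μm, in the infrared range.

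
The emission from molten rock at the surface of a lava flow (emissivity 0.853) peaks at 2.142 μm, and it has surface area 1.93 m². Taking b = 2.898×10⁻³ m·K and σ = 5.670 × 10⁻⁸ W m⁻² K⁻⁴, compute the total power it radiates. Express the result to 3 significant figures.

P ≈ 3.13×10⁵ W

Wien's law: T = b/λ_max = 2.898×10⁻³/2.142×10⁻⁶ = 1352.94 K.
Area A = 1.93 m².
Then P = εσAT⁴ = 0.853×5.670×10⁻⁸×1.93×(1352.94)⁴ = 3.13×10⁵ W.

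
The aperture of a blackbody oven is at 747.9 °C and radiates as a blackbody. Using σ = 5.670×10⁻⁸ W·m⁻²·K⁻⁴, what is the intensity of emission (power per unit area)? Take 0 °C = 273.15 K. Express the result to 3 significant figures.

I ≈ 6.16×10⁴ W/m²

T = 747.9 °C + 273.15 = 1021.05 K.
Stefan–Boltzmann: I = σT⁴ = 5.670×10⁻⁸ × (1021.05)⁴ = 6.16×10⁴ W/m².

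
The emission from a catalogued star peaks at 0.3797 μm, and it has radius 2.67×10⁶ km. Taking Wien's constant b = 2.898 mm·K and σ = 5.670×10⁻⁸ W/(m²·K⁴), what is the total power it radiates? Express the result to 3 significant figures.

Wien's law: T = b/λ_max = 2.898×10⁻³/3.797×10⁻⁷ = 7632.34 K.
Surface area A = 4πR² = 4π(2.67×10⁹ m)² = 8.95844×10¹⁹ m².
Then P = σAT⁴ = 5.670×10⁻⁸×8.95844×10¹⁹×(7632.34)⁴ = 1.72×10²⁸ W.

P ≈ 1.72×10²⁸ W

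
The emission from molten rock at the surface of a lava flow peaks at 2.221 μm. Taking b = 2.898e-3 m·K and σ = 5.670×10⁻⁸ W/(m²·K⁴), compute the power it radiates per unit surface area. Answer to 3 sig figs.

I ≈ 1.64×10⁵ W/m²

Wien's law: T = b/λ_max = 2.898×10⁻³/2.221×10⁻⁶ = 1304.82 K.
Then I = σT⁴ = 5.670×10⁻⁸×(1304.82)⁴ = 1.64×10⁵ W/m².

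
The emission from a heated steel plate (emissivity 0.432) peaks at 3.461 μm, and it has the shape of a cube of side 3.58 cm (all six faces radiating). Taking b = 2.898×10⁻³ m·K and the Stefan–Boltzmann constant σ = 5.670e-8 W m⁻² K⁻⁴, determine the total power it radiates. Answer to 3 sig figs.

P ≈ 92.6 W

Wien's law: T = b/λ_max = 2.898×10⁻³/3.461×10⁻⁶ = 837.330 K.
Area A = 6s² = 6×(0.0358 m)² = 7.68984×10⁻³ m².
Then P = εσAT⁴ = 0.432×5.670×10⁻⁸×7.68984×10⁻³×(837.330)⁴ = 92.6 W.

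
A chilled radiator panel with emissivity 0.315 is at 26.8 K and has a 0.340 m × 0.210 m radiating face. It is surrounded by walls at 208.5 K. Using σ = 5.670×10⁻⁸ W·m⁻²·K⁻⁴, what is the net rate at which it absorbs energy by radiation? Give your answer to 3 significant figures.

Net gain ≈ 2.41 W

Area A = 0.340 × 0.210 = 0.0714 m².
Net radiated power P_net = εσA(T⁴ − T₀⁴) = 0.315×5.670×10⁻⁸×0.0714×(26.8⁴ − 208.5⁴).
T⁴ − T₀⁴ = 5.15869×10⁵ − 1.88984×10⁹ = -1.88932×10⁹ K⁴, so P_net = -2.41 W — negative, meaning a net gain of 2.41 W.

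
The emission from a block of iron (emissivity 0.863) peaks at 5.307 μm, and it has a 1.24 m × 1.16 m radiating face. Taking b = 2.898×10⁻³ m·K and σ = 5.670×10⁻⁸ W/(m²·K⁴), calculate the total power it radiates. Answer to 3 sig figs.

P ≈ 6.26×10³ W

Wien's law: T = b/λ_max = 2.898×10⁻³/5.307×10⁻⁶ = 546.071 K.
Area A = 1.24 × 1.16 = 1.4384 m².
Then P = εσAT⁴ = 0.863×5.670×10⁻⁸×1.4384×(546.071)⁴ = 6.26×10³ W.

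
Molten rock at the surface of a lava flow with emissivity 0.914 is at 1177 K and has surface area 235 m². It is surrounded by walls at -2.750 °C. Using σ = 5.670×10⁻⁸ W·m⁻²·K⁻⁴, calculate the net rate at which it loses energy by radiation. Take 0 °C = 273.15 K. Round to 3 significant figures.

Net loss ≈ 2.33×10⁷ W

Surroundings: T = -2.750 °C + 273.15 = 270.400 K.
Area A = 235 m².
Net radiated power P_net = εσA(T⁴ − T₀⁴) = 0.914×5.670×10⁻⁸×235×(1177⁴ − 270.400⁴).
T⁴ − T₀⁴ = 1.91914×10¹² − 5.34597×10⁹ = 1.91379×10¹² K⁴, so P_net = 2.33×10⁷ W.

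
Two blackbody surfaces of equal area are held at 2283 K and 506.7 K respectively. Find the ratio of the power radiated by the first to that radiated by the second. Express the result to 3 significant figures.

With equal areas, P₁/P₂ = (T₁/T₂)⁴ = (2283/506.7)⁴ = 412.

P₁/P₂ ≈ 412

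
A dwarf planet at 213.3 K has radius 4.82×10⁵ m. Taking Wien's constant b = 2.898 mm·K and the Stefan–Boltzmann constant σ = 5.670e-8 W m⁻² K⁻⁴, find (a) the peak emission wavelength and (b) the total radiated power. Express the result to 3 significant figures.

λ_max ≈ 13.6 μm; P ≈ 3.43×10¹⁴ W

(a) λ_max = b/T = 2.898×10⁻³/213.3 = 1.359×10⁻⁵ m = 13.6 μm.
Surface area A = 4πR² = 4π(4.82×10⁵ m)² = 2.91947×10¹² m².
(b) P = σAT⁴ = 5.670×10⁻⁸×2.91947×10¹²×(213.3)⁴ = 3.43×10¹⁴ W.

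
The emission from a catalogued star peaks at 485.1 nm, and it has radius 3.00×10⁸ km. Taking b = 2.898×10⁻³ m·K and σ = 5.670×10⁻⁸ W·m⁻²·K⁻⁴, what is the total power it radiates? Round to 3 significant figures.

P ≈ 8.17×10³¹ W

Wien's law: T = b/λ_max = 2.898×10⁻³/4.851×10⁻⁷ = 5974.03 K.
Surface area A = 4πR² = 4π(3.00×10¹¹ m)² = 1.13097×10²⁴ m².
Then P = σAT⁴ = 5.670×10⁻⁸×1.13097×10²⁴×(5974.03)⁴ = 8.17×10³¹ W.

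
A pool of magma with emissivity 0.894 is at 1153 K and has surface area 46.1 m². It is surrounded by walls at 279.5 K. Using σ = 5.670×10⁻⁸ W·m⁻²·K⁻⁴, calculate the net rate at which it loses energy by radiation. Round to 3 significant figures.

Net loss ≈ 4.12×10⁶ W

Area A = 46.1 m².
Net radiated power P_net = εσA(T⁴ − T₀⁴) = 0.894×5.670×10⁻⁸×46.1×(1153⁴ − 279.5⁴).
T⁴ − T₀⁴ = 1.76733×10¹² − 6.10277×10⁹ = 1.76123×10¹² K⁴, so P_net = 4.12×10⁶ W.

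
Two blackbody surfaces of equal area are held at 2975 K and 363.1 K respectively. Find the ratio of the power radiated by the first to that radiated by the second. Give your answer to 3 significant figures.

P₁/P₂ ≈ 4.51×10³

With equal areas, P₁/P₂ = (T₁/T₂)⁴ = (2975/363.1)⁴ = 4.51×10³.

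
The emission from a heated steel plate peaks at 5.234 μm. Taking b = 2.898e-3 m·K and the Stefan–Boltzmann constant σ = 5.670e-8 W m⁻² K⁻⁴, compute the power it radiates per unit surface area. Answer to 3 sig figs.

Wien's law: T = b/λ_max = 2.898×10⁻³/5.234×10⁻⁶ = 553.687 K.
Then I = σT⁴ = 5.670×10⁻⁸×(553.687)⁴ = 5.33×10³ W/m².

I ≈ 5.33×10³ W/m²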